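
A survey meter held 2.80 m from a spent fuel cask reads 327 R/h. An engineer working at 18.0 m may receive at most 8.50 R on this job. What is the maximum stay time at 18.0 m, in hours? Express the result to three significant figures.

1.07 h

By the inverse-square law, rate at 18.0 m:
(2.80/18.0)² = 0.02420, so 327 × 0.02420 = 7.913 R/h.
Stay time = 8.50 R ÷ 7.913 R/h = 1.074 h.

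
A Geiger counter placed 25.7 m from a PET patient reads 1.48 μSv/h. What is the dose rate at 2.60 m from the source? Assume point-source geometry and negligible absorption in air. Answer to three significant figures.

145 μSv/h

Applying the 1/r² law, scaling from 25.7 m to 2.60 m:
1.48 × (25.7/2.60)² = 1.48 × 97.71 = 144.6 μSv/h.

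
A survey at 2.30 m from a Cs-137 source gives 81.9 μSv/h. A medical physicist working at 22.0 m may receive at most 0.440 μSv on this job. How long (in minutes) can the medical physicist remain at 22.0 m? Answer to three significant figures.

By the inverse-square law, rate at 22.0 m:
81.9 × (2.30/22.0)² = 81.9 × 0.01093 = 0.8952 μSv/h.
Stay time = 0.440 μSv ÷ 0.8952 μSv/h = 0.4915 h = 29.49 min.

29.5 min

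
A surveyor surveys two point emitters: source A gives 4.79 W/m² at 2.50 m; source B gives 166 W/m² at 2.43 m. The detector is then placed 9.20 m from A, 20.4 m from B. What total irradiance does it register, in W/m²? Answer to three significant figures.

2.71 W/m²

By superposition, sum each source's inverse-square contribution:
A: 4.79 × (2.50/9.20)² = 0.3537 W/m²
B: 166 × (2.43/20.4)² = 2.355 W/m²
Total = 0.3537 + 2.355 = 2.709 W/m².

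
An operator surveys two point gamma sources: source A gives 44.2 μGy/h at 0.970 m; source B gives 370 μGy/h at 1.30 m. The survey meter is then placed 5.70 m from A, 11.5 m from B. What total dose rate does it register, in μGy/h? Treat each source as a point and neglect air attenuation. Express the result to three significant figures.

Each source contributes Iᵢ·(dᵢ/rᵢ)²; contributions add.
A: 44.2 × (0.970/5.70)² = 1.280 μGy/h
B: 370 × (1.30/11.5)² = 4.728 μGy/h
Total = 1.280 + 4.728 = 6.008 μGy/h.

6.01 μGy/h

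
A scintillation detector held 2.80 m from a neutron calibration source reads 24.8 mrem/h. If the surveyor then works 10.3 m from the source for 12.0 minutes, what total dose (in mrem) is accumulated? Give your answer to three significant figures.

0.367 mrem

Applying the 1/r² law, rate at 10.3 m:
24.8 × (2.80/10.3)² = 24.8 × 0.07390 = 1.833 mrem/h.
Dose = rate × time = 1.833 mrem/h × 0.2000 h = 0.3666 mrem.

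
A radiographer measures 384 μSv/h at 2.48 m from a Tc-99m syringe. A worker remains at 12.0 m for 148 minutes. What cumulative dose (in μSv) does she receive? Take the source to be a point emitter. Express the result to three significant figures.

40.5 μSv

Since intensity falls as 1/r², rate at 12.0 m:
(2.48/12.0)² = 0.04271, so 384 × 0.04271 = 16.40 μSv/h.
Dose = rate × time = 16.40 μSv/h × 2.467 h = 40.46 μSv.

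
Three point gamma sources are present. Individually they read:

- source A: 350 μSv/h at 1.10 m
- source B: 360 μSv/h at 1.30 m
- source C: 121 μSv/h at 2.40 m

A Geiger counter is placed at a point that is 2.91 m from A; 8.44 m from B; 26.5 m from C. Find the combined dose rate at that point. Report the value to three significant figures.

Each source contributes Iᵢ·(dᵢ/rᵢ)²; contributions add.
A: 350 × (1.10/2.91)² = 50.01 μSv/h
B: 360 × (1.30/8.44)² = 8.541 μSv/h
C: 121 × (2.40/26.5)² = 0.9925 μSv/h
Total = 50.01 + 8.541 + 0.9925 = 59.54 μSv/h.

59.5 μSv/h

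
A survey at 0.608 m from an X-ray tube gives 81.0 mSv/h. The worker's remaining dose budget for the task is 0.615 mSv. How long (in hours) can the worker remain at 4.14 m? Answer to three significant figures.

0.352 h

Applying the 1/r² law, rate at 4.14 m:
81.0 × (0.608/4.14)² = 81.0 × 0.02157 = 1.747 mSv/h.
Stay time = 0.615 mSv ÷ 1.747 mSv/h = 0.3520 h.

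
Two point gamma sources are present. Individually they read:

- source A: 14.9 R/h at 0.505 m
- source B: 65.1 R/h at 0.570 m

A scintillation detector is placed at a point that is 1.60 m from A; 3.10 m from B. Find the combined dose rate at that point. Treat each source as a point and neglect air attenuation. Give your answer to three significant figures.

By superposition, sum each source's inverse-square contribution:
A: 14.9 × (0.505/1.60)² = 1.484 R/h
B: 65.1 × (0.570/3.10)² = 2.201 R/h
Total = 1.484 + 2.201 = 3.685 R/h.

3.69 R/h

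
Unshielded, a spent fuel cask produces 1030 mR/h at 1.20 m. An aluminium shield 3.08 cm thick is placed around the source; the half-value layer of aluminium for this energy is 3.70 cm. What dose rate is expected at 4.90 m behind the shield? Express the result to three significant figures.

34.7 mR/h

Distance alone: (1.20/4.90)² = 0.05998, so 1030 × 0.05998 = 61.78 mR/h.
Shield: 3.08/3.70 = 0.8324 half-value layers → attenuation 2^(−0.8324) = 0.5616.
Combined: 61.78 × 0.5616 = 34.70 mR/h.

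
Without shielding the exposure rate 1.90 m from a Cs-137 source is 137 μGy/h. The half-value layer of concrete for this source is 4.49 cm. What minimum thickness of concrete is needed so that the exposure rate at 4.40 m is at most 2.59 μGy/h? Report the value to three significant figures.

At 4.40 m, distance alone gives 137 × (1.90/4.40)² = 137 × 0.1865 = 25.55 μGy/h.
Further attenuation needed: 25.55/2.59 = 9.865.
n = log₂(9.865) = 3.302 half-value layers.
Thickness = 3.302 × 4.49 cm = 14.83 cm.

14.8 cm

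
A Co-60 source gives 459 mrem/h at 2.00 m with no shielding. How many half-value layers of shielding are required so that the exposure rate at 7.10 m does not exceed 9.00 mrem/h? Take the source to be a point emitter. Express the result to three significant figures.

2.02 half-value layers

At 7.10 m, distance alone gives 459 × (2.00/7.10)² = 459 × 0.07935 = 36.42 mrem/h.
Further attenuation needed: 36.42/9.00 = 4.047.
n = log₂(4.047) = 2.017 half-value layers.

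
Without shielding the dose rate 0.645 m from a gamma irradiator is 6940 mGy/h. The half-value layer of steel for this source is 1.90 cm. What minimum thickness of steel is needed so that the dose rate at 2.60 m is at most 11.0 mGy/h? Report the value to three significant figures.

At 2.60 m, distance alone gives 6940 × (0.645/2.60)² = 6940 × 0.06154 = 427.1 mGy/h.
Further attenuation needed: 427.1/11.0 = 38.83.
n = log₂(38.83) = 5.279 half-value layers.
Thickness = 5.279 × 1.90 cm = 10.03 cm.

10.0 cm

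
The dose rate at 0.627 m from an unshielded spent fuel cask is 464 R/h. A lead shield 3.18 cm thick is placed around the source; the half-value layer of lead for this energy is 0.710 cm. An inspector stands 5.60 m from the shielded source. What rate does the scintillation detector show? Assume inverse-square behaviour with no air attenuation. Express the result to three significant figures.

Distance alone: (0.627/5.60)² = 0.01254, so 464 × 0.01254 = 5.819 R/h.
Shield: 3.18/0.710 = 4.479 half-value layers → attenuation 2^(−4.479) = 0.04484.
Combined: 5.819 × 0.04484 = 0.2609 R/h.

0.261 R/h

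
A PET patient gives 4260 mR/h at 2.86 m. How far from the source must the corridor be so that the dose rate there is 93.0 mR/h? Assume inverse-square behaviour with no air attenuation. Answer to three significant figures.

Applying the 1/r² law, d₂ = d₁·√(I₁/I₂).
I₁/I₂ = 4260/93.0 = 45.81, so d₂ = 2.86 × √45.81 = 19.36 m.

19.4 m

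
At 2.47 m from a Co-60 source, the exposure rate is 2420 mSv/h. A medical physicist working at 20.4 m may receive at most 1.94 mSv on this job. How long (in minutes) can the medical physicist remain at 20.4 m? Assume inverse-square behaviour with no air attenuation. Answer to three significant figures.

3.28 min

Using I₁d₁² = I₂d₂², rate at 20.4 m:
(2.47/20.4)² = 0.01466, so 2420 × 0.01466 = 35.48 mSv/h.
Stay time = 1.94 mSv ÷ 35.48 mSv/h = 0.05468 h = 3.281 min.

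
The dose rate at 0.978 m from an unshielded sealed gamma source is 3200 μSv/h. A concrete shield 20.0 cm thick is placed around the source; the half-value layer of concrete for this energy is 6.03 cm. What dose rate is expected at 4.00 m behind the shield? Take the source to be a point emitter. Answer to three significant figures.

Distance alone: 3200 × (0.978/4.00)² = 3200 × 0.05978 = 191.3 μSv/h.
Shield: 20.0/6.03 = 3.317 half-value layers → attenuation 2^(−3.317) = 0.1003.
Combined: 191.3 × 0.1003 = 19.19 μSv/h.

19.2 μSv/h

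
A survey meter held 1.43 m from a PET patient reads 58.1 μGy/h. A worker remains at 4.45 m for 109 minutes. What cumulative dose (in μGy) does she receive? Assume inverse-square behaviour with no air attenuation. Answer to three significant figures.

10.9 μGy

Intensity scales as (d₁/d₂)², so rate at 4.45 m:
58.1 × (1.43/4.45)² = 58.1 × 0.1033 = 6.002 μGy/h.
Dose = rate × time = 6.002 μGy/h × 1.817 h = 10.91 μGy.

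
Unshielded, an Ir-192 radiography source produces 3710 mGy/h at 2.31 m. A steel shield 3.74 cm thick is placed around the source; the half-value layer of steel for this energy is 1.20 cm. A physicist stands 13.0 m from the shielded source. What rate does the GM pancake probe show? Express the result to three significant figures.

Distance alone: (2.31/13.0)² = 0.03157, so 3710 × 0.03157 = 117.1 mGy/h.
Shield: 3.74/1.20 = 3.117 half-value layers → attenuation 2^(−3.117) = 0.1153.
Combined: 117.1 × 0.1153 = 13.50 mGy/h.

13.5 mGy/h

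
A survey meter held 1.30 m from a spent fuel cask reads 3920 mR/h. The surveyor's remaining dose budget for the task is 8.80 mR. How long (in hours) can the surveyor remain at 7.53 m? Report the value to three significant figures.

Intensity scales as (d₁/d₂)², so rate at 7.53 m:
(1.30/7.53)² = 0.02981, so 3920 × 0.02981 = 116.9 mR/h.
Stay time = 8.80 mR ÷ 116.9 mR/h = 0.07528 h.

0.0753 h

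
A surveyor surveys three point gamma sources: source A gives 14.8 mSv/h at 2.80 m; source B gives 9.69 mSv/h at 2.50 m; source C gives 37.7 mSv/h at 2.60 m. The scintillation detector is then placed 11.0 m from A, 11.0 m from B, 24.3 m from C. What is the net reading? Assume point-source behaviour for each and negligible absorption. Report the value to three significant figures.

Each source contributes Iᵢ·(dᵢ/rᵢ)²; contributions add.
A: 14.8 × (2.80/11.0)² = 0.9589 mSv/h
B: 9.69 × (2.50/11.0)² = 0.5005 mSv/h
C: 37.7 × (2.60/24.3)² = 0.4316 mSv/h
Total = 0.9589 + 0.5005 + 0.4316 = 1.891 mSv/h.

1.89 mSv/h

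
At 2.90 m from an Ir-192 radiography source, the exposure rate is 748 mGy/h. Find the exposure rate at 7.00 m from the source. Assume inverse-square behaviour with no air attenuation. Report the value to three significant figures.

128 mGy/h

Applying the 1/r² law, the rate at 7.00 m is
748 × (2.90/7.00)² = 748 × 0.1716 = 128.4 mGy/h.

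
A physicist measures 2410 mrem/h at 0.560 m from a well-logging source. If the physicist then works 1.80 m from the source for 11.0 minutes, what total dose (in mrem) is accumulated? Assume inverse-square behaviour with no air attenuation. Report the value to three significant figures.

42.8 mrem

Since intensity falls as 1/r², rate at 1.80 m:
(0.560/1.80)² = 0.09679, so 2410 × 0.09679 = 233.3 mrem/h.
Dose = rate × time = 233.3 mrem/h × 0.1833 h = 42.76 mrem.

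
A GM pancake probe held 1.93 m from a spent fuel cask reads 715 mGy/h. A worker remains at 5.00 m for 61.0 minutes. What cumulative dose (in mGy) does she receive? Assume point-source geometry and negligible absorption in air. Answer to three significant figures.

Using I₁d₁² = I₂d₂², rate at 5.00 m:
(1.93/5.00)² = 0.1490, so 715 × 0.1490 = 106.5 mGy/h.
Dose = rate × time = 106.5 mGy/h × 1.017 h = 108.3 mGy.

108 mGy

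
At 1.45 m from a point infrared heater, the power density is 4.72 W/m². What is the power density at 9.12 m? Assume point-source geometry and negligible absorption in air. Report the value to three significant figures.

0.119 W/m²

By the inverse-square law, the rate at 9.12 m is
4.72 × (1.45/9.12)² = 4.72 × 0.02528 = 0.1193 W/m².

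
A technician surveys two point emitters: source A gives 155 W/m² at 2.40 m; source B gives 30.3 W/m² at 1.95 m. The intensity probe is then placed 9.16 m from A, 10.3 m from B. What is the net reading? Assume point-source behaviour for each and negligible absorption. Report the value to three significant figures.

11.7 W/m²

Each source contributes Iᵢ·(dᵢ/rᵢ)²; contributions add.
A: 155 × (2.40/9.16)² = 10.64 W/m²
B: 30.3 × (1.95/10.3)² = 1.086 W/m²
Total = 10.64 + 1.086 = 11.73 W/m².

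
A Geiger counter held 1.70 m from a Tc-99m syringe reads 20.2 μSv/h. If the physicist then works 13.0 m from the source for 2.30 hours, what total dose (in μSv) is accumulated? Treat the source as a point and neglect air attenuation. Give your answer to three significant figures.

Since intensity falls as 1/r², rate at 13.0 m:
(1.70/13.0)² = 0.01710, so 20.2 × 0.01710 = 0.3454 μSv/h.
Dose = rate × time = 0.3454 μSv/h × 2.300 h = 0.7944 μSv.

0.794 μSv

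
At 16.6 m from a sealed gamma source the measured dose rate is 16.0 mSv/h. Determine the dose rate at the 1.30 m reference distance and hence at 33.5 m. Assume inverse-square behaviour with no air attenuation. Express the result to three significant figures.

Intensity scales as (d₁/d₂)², so
At 1.30 m: (16.6/1.30)² = 163.1, so 16.0 × 163.1 = 2610 mSv/h
At 33.5 m: (1.30/33.5)² = 0.001506, so 2610 × 0.001506 = 3.931 mSv/h.

2610 mSv/h; 3.93 mSv/h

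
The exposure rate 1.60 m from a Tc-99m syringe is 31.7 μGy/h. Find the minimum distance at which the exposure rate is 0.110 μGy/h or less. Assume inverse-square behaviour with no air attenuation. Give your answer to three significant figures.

Since intensity falls as 1/r², d₂ = d₁·√(I₁/I₂).
I₁/I₂ = 31.7/0.110 = 288.2, so d₂ = 1.60 × √288.2 = 27.16 m.

27.2 m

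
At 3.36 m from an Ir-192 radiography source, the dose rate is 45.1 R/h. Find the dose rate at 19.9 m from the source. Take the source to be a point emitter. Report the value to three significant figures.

Since intensity falls as 1/r², the rate at 19.9 m is
45.1 × (3.36/19.9)² = 45.1 × 0.02851 = 1.286 R/h.

1.29 R/h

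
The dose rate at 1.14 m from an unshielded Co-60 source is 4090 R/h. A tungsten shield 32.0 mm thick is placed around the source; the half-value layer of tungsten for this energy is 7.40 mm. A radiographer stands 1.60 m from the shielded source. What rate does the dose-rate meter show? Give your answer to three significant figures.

Distance alone: (1.14/1.60)² = 0.5077, so 4090 × 0.5077 = 2076 R/h.
Shield: 32.0/7.40 = 4.324 half-value layers → attenuation 2^(−4.324) = 0.04993.
Combined: 2076 × 0.04993 = 103.7 R/h.

104 R/h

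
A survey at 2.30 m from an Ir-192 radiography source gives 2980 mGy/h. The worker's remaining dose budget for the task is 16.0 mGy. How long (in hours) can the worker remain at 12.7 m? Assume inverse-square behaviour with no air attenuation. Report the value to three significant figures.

0.164 h

Applying the 1/r² law, rate at 12.7 m:
(2.30/12.7)² = 0.03280, so 2980 × 0.03280 = 97.74 mGy/h.
Stay time = 16.0 mGy ÷ 97.74 mGy/h = 0.1637 h.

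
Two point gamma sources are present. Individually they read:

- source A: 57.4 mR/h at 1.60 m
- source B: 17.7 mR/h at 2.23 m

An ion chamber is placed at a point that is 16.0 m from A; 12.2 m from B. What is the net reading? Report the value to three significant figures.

1.17 mR/h

By superposition, sum each source's inverse-square contribution:
A: 57.4 × (1.60/16.0)² = 0.5740 mR/h
B: 17.7 × (2.23/12.2)² = 0.5914 mR/h
Total = 0.5740 + 0.5914 = 1.165 mR/h.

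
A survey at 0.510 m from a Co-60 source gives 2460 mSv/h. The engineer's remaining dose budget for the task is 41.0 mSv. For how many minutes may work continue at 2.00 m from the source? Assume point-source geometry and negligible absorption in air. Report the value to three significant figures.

Applying the 1/r² law, rate at 2.00 m:
(0.510/2.00)² = 0.06502, so 2460 × 0.06502 = 159.9 mSv/h.
Stay time = 41.0 mSv ÷ 159.9 mSv/h = 0.2564 h = 15.38 min.

15.4 min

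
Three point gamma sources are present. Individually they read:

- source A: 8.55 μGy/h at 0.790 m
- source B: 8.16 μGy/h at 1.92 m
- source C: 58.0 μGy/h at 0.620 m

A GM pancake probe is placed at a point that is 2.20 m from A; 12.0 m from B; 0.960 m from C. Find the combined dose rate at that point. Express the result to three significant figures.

25.5 μGy/h

By superposition, sum each source's inverse-square contribution:
A: 8.55 × (0.790/2.20)² = 1.102 μGy/h
B: 8.16 × (1.92/12.0)² = 0.2089 μGy/h
C: 58.0 × (0.620/0.960)² = 24.19 μGy/h
Total = 1.102 + 0.2089 + 24.19 = 25.50 μGy/h.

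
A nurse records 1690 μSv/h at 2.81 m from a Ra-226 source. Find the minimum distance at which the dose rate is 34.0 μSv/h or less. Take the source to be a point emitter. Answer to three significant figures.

Using I₁d₁² = I₂d₂², d₂ = d₁·√(I₁/I₂).
I₁/I₂ = 1690/34.0 = 49.71, so d₂ = 2.81 × √49.71 = 19.81 m.

19.8 m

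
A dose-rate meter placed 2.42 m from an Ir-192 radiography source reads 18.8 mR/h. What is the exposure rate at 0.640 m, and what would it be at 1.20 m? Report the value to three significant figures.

Using I₁d₁² = I₂d₂²,
At 0.640 m: (2.42/0.640)² = 14.30, so 18.8 × 14.30 = 268.8 mR/h
At 1.20 m: 268.8 × (0.640/1.20)² = 268.8 × 0.2844 = 76.45 mR/h.

269 mR/h; 76.5 mR/h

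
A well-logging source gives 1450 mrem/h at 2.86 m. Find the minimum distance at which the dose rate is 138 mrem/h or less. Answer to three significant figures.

9.27 m

Since intensity falls as 1/r², d₂ = d₁·√(I₁/I₂).
I₁/I₂ = 1450/138 = 10.51, so d₂ = 2.86 × √10.51 = 9.272 m.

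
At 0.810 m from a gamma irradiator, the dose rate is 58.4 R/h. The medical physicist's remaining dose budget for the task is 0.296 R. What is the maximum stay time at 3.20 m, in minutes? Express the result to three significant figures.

Applying the 1/r² law, rate at 3.20 m:
(0.810/3.20)² = 0.06407, so 58.4 × 0.06407 = 3.742 R/h.
Stay time = 0.296 R ÷ 3.742 R/h = 0.07910 h = 4.746 min.

4.75 min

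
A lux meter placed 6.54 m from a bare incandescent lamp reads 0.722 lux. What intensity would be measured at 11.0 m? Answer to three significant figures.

0.255 lux

By the inverse-square law, scaling from 6.54 m to 11.0 m:
0.722 × (6.54/11.0)² = 0.722 × 0.3535 = 0.2552 lux.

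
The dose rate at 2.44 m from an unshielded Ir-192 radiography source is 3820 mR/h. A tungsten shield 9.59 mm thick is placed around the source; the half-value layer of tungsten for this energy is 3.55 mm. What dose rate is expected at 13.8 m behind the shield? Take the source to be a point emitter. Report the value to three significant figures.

Distance alone: (2.44/13.8)² = 0.03126, so 3820 × 0.03126 = 119.4 mR/h.
Shield: 9.59/3.55 = 2.701 half-value layers → attenuation 2^(−2.701) = 0.1538.
Combined: 119.4 × 0.1538 = 18.36 mR/h.

18.4 mR/h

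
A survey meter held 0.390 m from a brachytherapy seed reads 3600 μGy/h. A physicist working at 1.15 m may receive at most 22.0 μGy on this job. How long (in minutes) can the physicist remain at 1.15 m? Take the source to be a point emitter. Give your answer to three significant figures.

Using I₁d₁² = I₂d₂², rate at 1.15 m:
3600 × (0.390/1.15)² = 3600 × 0.1150 = 414.0 μGy/h.
Stay time = 22.0 μGy ÷ 414.0 μGy/h = 0.05314 h = 3.188 min.

3.19 min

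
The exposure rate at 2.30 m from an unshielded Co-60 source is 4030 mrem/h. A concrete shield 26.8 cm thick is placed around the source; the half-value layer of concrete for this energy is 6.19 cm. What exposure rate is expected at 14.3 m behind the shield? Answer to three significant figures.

5.19 mrem/h

Distance alone: (2.30/14.3)² = 0.02587, so 4030 × 0.02587 = 104.3 mrem/h.
Shield: 26.8/6.19 = 4.330 half-value layers → attenuation 2^(−4.330) = 0.04972.
Combined: 104.3 × 0.04972 = 5.186 mrem/h.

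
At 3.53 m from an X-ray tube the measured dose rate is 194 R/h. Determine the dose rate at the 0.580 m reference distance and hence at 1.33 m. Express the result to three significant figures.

By the inverse-square law,
At 0.580 m: 194 × (3.53/0.580)² = 194 × 37.04 = 7186 R/h
At 1.33 m: 7186 × (0.580/1.33)² = 7186 × 0.1902 = 1367 R/h.

7190 R/h; 1370 R/h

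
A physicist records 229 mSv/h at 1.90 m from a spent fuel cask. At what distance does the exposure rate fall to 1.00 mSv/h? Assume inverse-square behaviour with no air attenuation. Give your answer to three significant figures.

28.8 m

Intensity scales as (d₁/d₂)², so d₂ = d₁·√(I₁/I₂).
I₁/I₂ = 229/1.00 = 229.0, so d₂ = 1.90 × √229.0 = 28.75 m.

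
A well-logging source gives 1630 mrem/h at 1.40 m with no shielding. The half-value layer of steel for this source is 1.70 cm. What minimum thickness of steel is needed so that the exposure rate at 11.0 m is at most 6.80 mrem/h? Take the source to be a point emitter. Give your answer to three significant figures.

At 11.0 m, distance alone gives 1630 × (1.40/11.0)² = 1630 × 0.01620 = 26.41 mrem/h.
Further attenuation needed: 26.41/6.80 = 3.884.
n = log₂(3.884) = 1.958 half-value layers.
Thickness = 1.958 × 1.70 cm = 3.329 cm.

3.33 cm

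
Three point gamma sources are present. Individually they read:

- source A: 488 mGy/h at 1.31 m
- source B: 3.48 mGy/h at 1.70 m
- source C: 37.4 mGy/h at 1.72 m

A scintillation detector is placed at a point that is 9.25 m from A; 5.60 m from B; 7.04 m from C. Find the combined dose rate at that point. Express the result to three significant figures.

12.3 mGy/h

By superposition, sum each source's inverse-square contribution:
A: 488 × (1.31/9.25)² = 9.788 mGy/h
B: 3.48 × (1.70/5.60)² = 0.3207 mGy/h
C: 37.4 × (1.72/7.04)² = 2.232 mGy/h
Total = 9.788 + 0.3207 + 2.232 = 12.34 mGy/h.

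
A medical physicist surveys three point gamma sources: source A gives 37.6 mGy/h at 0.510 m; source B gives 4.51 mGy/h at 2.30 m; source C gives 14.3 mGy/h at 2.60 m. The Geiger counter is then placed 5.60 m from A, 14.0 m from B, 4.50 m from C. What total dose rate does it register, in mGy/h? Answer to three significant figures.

5.21 mGy/h

Each source contributes Iᵢ·(dᵢ/rᵢ)²; contributions add.
A: 37.6 × (0.510/5.60)² = 0.3119 mGy/h
B: 4.51 × (2.30/14.0)² = 0.1217 mGy/h
C: 14.3 × (2.60/4.50)² = 4.774 mGy/h
Total = 0.3119 + 0.1217 + 4.774 = 5.208 mGy/h.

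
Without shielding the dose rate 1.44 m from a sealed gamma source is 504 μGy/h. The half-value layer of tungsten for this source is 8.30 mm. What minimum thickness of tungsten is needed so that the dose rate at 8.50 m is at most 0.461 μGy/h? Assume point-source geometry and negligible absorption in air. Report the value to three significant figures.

At 8.50 m, distance alone gives 504 × (1.44/8.50)² = 504 × 0.02870 = 14.46 μGy/h.
Further attenuation needed: 14.46/0.461 = 31.37.
n = log₂(31.37) = 4.971 half-value layers.
Thickness = 4.971 × 8.30 mm = 41.26 mm.

41.3 mm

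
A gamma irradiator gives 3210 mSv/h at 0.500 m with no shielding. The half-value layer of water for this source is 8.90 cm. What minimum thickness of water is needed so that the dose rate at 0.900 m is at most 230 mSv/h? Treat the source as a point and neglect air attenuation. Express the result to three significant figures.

18.8 cm

At 0.900 m, distance alone gives 3210 × (0.500/0.900)² = 3210 × 0.3086 = 990.6 mSv/h.
Further attenuation needed: 990.6/230 = 4.307.
n = log₂(4.307) = 2.107 half-value layers.
Thickness = 2.107 × 8.90 cm = 18.75 cm.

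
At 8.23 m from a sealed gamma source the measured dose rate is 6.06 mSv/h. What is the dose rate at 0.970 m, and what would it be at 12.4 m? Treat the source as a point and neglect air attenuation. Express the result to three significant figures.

436 mSv/h; 2.67 mSv/h

Using I₁d₁² = I₂d₂²,
At 0.970 m: (8.23/0.970)² = 71.99, so 6.06 × 71.99 = 436.3 mSv/h
At 12.4 m: (0.970/12.4)² = 0.006119, so 436.3 × 0.006119 = 2.670 mSv/h.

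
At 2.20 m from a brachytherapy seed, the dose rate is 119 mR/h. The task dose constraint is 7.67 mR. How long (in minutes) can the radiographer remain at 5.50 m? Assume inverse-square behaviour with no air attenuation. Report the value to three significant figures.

Applying the 1/r² law, rate at 5.50 m:
(2.20/5.50)² = 0.1600, so 119 × 0.1600 = 19.04 mR/h.
Stay time = 7.67 mR ÷ 19.04 mR/h = 0.4028 h = 24.17 min.

24.2 min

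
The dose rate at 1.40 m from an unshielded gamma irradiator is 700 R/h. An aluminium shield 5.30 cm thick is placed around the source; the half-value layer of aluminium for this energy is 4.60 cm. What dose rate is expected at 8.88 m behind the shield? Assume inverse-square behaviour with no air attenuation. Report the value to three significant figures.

7.83 R/h

Distance alone: 700 × (1.40/8.88)² = 700 × 0.02486 = 17.40 R/h.
Shield: 5.30/4.60 = 1.152 half-value layers → attenuation 2^(−1.152) = 0.4500.
Combined: 17.40 × 0.4500 = 7.830 R/h.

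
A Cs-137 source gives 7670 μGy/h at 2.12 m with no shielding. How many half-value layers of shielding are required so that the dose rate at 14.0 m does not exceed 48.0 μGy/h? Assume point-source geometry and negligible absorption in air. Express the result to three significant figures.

At 14.0 m, distance alone gives (2.12/14.0)² = 0.02293, so 7670 × 0.02293 = 175.9 μGy/h.
Further attenuation needed: 175.9/48.0 = 3.665.
n = log₂(3.665) = 1.874 half-value layers.

1.87 half-value layers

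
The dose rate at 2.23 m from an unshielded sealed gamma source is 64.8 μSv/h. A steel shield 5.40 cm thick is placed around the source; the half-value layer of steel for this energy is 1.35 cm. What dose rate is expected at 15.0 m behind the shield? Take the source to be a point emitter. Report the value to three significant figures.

0.0895 μSv/h

Distance alone: 64.8 × (2.23/15.0)² = 64.8 × 0.02210 = 1.432 μSv/h.
Shield: 5.40/1.35 = 4.000 half-value layers → attenuation 2^(−4.000) = 0.06250.
Combined: 1.432 × 0.06250 = 0.08950 μSv/h.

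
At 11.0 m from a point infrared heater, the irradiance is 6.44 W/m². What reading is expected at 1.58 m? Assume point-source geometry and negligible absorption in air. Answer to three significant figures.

312 W/m²

Using I₁d₁² = I₂d₂², the rate at 1.58 m is
(11.0/1.58)² = 48.47, so 6.44 × 48.47 = 312.1 W/m².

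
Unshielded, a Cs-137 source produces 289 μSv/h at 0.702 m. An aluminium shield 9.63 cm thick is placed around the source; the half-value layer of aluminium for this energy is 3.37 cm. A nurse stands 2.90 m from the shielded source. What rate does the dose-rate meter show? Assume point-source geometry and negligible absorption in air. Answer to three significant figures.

Distance alone: 289 × (0.702/2.90)² = 289 × 0.05860 = 16.94 μSv/h.
Shield: 9.63/3.37 = 2.858 half-value layers → attenuation 2^(−2.858) = 0.1379.
Combined: 16.94 × 0.1379 = 2.336 μSv/h.

2.34 μSv/h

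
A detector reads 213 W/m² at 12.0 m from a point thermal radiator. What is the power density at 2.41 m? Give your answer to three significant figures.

By the inverse-square law, the rate at 2.41 m is
(12.0/2.41)² = 24.79, so 213 × 24.79 = 5280 W/m².

5280 W/m²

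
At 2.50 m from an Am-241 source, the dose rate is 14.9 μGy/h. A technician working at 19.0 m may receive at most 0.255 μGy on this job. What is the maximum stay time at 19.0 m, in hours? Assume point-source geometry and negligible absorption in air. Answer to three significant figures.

0.989 h

Intensity scales as (d₁/d₂)², so rate at 19.0 m:
14.9 × (2.50/19.0)² = 14.9 × 0.01731 = 0.2579 μGy/h.
Stay time = 0.255 μGy ÷ 0.2579 μGy/h = 0.9888 h.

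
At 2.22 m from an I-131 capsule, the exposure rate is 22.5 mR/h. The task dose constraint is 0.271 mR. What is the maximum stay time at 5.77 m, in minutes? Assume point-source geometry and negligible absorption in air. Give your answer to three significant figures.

Since intensity falls as 1/r², rate at 5.77 m:
22.5 × (2.22/5.77)² = 22.5 × 0.1480 = 3.330 mR/h.
Stay time = 0.271 mR ÷ 3.330 mR/h = 0.08138 h = 4.883 min.

4.88 min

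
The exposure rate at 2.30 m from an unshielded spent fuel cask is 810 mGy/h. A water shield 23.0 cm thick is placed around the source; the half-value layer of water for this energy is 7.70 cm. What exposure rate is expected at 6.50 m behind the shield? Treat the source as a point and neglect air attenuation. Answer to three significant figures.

12.8 mGy/h

Distance alone: 810 × (2.30/6.50)² = 810 × 0.1252 = 101.4 mGy/h.
Shield: 23.0/7.70 = 2.987 half-value layers → attenuation 2^(−2.987) = 0.1261.
Combined: 101.4 × 0.1261 = 12.79 mGy/h.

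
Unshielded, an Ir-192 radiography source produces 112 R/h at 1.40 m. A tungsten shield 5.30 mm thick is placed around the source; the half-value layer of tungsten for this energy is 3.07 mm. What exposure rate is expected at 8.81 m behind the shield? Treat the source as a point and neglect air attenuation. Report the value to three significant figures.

0.855 R/h

Distance alone: (1.40/8.81)² = 0.02525, so 112 × 0.02525 = 2.828 R/h.
Shield: 5.30/3.07 = 1.726 half-value layers → attenuation 2^(−1.726) = 0.3023.
Combined: 2.828 × 0.3023 = 0.8549 R/h.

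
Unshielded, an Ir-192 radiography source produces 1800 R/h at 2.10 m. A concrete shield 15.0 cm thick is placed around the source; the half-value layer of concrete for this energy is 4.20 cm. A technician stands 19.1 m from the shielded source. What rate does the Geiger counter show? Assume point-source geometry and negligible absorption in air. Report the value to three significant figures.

1.83 R/h

Distance alone: (2.10/19.1)² = 0.01209, so 1800 × 0.01209 = 21.76 R/h.
Shield: 15.0/4.20 = 3.571 half-value layers → attenuation 2^(−3.571) = 0.08414.
Combined: 21.76 × 0.08414 = 1.831 R/h.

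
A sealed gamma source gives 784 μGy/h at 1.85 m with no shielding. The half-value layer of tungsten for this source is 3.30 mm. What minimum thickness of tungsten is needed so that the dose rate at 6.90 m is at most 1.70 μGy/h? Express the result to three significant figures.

At 6.90 m, distance alone gives (1.85/6.90)² = 0.07189, so 784 × 0.07189 = 56.36 μGy/h.
Further attenuation needed: 56.36/1.70 = 33.15.
n = log₂(33.15) = 5.051 half-value layers.
Thickness = 5.051 × 3.30 mm = 16.67 mm.

16.7 mm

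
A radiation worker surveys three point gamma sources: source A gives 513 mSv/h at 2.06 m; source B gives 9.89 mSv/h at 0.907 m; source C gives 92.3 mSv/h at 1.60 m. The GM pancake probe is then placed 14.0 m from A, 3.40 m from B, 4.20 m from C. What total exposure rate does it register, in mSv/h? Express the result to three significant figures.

By superposition, sum each source's inverse-square contribution:
A: 513 × (2.06/14.0)² = 11.11 mSv/h
B: 9.89 × (0.907/3.40)² = 0.7038 mSv/h
C: 92.3 × (1.60/4.20)² = 13.40 mSv/h
Total = 11.11 + 0.7038 + 13.40 = 25.21 mSv/h.

25.2 mSv/h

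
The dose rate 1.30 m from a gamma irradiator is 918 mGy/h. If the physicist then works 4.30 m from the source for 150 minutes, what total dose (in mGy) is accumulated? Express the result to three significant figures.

210 mGy

Applying the 1/r² law, rate at 4.30 m:
(1.30/4.30)² = 0.09140, so 918 × 0.09140 = 83.91 mGy/h.
Dose = rate × time = 83.91 mGy/h × 2.500 h = 209.8 mGy.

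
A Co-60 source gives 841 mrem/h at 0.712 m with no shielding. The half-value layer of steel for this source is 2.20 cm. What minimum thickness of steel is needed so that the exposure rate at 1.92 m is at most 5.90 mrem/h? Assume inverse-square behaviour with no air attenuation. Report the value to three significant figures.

At 1.92 m, distance alone gives 841 × (0.712/1.92)² = 841 × 0.1375 = 115.6 mrem/h.
Further attenuation needed: 115.6/5.90 = 19.59.
n = log₂(19.59) = 4.292 half-value layers.
Thickness = 4.292 × 2.20 cm = 9.442 cm.

9.44 cm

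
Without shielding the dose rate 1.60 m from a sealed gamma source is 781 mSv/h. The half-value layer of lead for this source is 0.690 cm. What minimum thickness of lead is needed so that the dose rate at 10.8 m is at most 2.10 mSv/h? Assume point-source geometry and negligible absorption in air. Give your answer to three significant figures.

2.09 cm

At 10.8 m, distance alone gives (1.60/10.8)² = 0.02195, so 781 × 0.02195 = 17.14 mSv/h.
Further attenuation needed: 17.14/2.10 = 8.162.
n = log₂(8.162) = 3.029 half-value layers.
Thickness = 3.029 × 0.690 cm = 2.090 cm.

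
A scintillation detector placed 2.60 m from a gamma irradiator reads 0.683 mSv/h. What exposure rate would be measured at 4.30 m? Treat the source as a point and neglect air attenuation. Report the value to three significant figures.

0.250 mSv/h

By the inverse-square law, scaling from 2.60 m to 4.30 m:
0.683 × (2.60/4.30)² = 0.683 × 0.3656 = 0.2497 mSv/h.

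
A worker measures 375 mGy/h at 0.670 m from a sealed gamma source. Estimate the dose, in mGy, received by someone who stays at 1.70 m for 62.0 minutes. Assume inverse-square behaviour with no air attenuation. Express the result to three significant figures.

Since intensity falls as 1/r², rate at 1.70 m:
(0.670/1.70)² = 0.1553, so 375 × 0.1553 = 58.24 mGy/h.
Dose = rate × time = 58.24 mGy/h × 1.033 h = 60.16 mGy.

60.2 mGy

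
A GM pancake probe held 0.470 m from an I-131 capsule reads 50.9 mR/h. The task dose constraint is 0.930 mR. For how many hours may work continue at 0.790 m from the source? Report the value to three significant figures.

Intensity scales as (d₁/d₂)², so rate at 0.790 m:
(0.470/0.790)² = 0.3539, so 50.9 × 0.3539 = 18.01 mR/h.
Stay time = 0.930 mR ÷ 18.01 mR/h = 0.05164 h.

0.0516 h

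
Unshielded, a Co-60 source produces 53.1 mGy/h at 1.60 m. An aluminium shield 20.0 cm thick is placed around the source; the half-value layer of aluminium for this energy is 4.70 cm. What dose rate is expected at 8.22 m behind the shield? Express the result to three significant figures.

0.105 mGy/h

Distance alone: (1.60/8.22)² = 0.03789, so 53.1 × 0.03789 = 2.012 mGy/h.
Shield: 20.0/4.70 = 4.255 half-value layers → attenuation 2^(−4.255) = 0.05237.
Combined: 2.012 × 0.05237 = 0.1054 mGy/h.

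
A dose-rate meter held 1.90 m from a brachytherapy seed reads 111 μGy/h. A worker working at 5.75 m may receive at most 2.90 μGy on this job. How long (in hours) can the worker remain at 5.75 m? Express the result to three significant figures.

0.239 h

Intensity scales as (d₁/d₂)², so rate at 5.75 m:
111 × (1.90/5.75)² = 111 × 0.1092 = 12.12 μGy/h.
Stay time = 2.90 μGy ÷ 12.12 μGy/h = 0.2393 h.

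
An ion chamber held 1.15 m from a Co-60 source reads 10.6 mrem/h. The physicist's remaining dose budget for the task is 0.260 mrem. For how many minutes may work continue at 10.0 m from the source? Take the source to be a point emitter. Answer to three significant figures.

111 min

Since intensity falls as 1/r², rate at 10.0 m:
10.6 × (1.15/10.0)² = 10.6 × 0.01322 = 0.1401 mrem/h.
Stay time = 0.260 mrem ÷ 0.1401 mrem/h = 1.856 h = 111.4 min.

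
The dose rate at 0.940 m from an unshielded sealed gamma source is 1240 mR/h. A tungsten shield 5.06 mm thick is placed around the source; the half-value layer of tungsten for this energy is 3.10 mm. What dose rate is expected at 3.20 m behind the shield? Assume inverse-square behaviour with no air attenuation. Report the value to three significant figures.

34.5 mR/h

Distance alone: 1240 × (0.940/3.20)² = 1240 × 0.08629 = 107.0 mR/h.
Shield: 5.06/3.10 = 1.632 half-value layers → attenuation 2^(−1.632) = 0.3226.
Combined: 107.0 × 0.3226 = 34.52 mR/h.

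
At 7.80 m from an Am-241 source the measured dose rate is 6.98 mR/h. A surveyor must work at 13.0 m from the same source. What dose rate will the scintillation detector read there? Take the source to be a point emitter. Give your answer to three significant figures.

2.51 mR/h

Using I₁d₁² = I₂d₂², scaling from 7.80 m to 13.0 m:
(7.80/13.0)² = 0.3600, so 6.98 × 0.3600 = 2.513 mR/h.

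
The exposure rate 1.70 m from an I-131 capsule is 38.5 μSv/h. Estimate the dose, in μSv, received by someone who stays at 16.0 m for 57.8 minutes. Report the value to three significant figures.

0.419 μSv

Using I₁d₁² = I₂d₂², rate at 16.0 m:
38.5 × (1.70/16.0)² = 38.5 × 0.01129 = 0.4347 μSv/h.
Dose = rate × time = 0.4347 μSv/h × 0.9633 h = 0.4187 μSv.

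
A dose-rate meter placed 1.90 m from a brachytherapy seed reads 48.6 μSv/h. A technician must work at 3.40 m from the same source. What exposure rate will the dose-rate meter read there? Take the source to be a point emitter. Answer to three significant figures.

Using I₁d₁² = I₂d₂², scaling from 1.90 m to 3.40 m:
(1.90/3.40)² = 0.3123, so 48.6 × 0.3123 = 15.18 μSv/h.

15.2 μSv/h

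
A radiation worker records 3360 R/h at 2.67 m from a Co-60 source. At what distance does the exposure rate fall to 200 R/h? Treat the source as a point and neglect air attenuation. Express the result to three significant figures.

10.9 m

Since intensity falls as 1/r², d₂ = d₁·√(I₁/I₂).
I₁/I₂ = 3360/200 = 16.80, so d₂ = 2.67 × √16.80 = 10.94 m.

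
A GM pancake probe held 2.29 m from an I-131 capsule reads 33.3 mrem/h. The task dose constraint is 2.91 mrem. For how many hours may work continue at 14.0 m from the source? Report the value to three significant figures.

3.27 h

Using I₁d₁² = I₂d₂², rate at 14.0 m:
33.3 × (2.29/14.0)² = 33.3 × 0.02676 = 0.8911 mrem/h.
Stay time = 2.91 mrem ÷ 0.8911 mrem/h = 3.266 h.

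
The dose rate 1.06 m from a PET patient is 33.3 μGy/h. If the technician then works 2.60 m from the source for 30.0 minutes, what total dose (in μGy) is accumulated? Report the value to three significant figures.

Applying the 1/r² law, rate at 2.60 m:
(1.06/2.60)² = 0.1662, so 33.3 × 0.1662 = 5.534 μGy/h.
Dose = rate × time = 5.534 μGy/h × 0.5000 h = 2.767 μGy.

2.77 μGy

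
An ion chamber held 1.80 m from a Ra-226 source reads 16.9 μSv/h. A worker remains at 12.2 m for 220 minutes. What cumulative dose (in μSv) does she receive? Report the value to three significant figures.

By the inverse-square law, rate at 12.2 m:
(1.80/12.2)² = 0.02177, so 16.9 × 0.02177 = 0.3679 μSv/h.
Dose = rate × time = 0.3679 μSv/h × 3.667 h = 1.349 μSv.

1.35 μSv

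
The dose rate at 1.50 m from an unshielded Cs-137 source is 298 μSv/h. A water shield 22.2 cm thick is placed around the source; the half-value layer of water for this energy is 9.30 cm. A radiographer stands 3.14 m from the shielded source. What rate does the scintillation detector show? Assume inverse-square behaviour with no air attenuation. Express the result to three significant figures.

Distance alone: (1.50/3.14)² = 0.2282, so 298 × 0.2282 = 68.00 μSv/h.
Shield: 22.2/9.30 = 2.387 half-value layers → attenuation 2^(−2.387) = 0.1912.
Combined: 68.00 × 0.1912 = 13.00 μSv/h.

13.0 μSv/h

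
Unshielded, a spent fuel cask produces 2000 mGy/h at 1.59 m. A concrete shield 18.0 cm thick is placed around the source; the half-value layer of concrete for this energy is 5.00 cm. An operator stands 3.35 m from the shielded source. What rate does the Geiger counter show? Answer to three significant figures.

Distance alone: (1.59/3.35)² = 0.2253, so 2000 × 0.2253 = 450.6 mGy/h.
Shield: 18.0/5.00 = 3.600 half-value layers → attenuation 2^(−3.600) = 0.08247.
Combined: 450.6 × 0.08247 = 37.16 mGy/h.

37.2 mGy/h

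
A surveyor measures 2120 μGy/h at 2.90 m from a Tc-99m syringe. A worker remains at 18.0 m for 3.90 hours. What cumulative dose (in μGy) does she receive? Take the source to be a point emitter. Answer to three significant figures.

Applying the 1/r² law, rate at 18.0 m:
(2.90/18.0)² = 0.02596, so 2120 × 0.02596 = 55.04 μGy/h.
Dose = rate × time = 55.04 μGy/h × 3.900 h = 214.7 μGy.

215 μGy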